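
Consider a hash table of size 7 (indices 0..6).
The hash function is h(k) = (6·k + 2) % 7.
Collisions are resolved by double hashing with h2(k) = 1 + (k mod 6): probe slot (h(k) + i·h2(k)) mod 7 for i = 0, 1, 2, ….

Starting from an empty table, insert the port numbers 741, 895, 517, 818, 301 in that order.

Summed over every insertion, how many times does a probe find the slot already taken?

Insert 741: h=3, slot 3 empty => index 3.
Insert 895: h=3, h2=2, slot 3 occupied => index 5.
Insert 517: h=3, h2=2, slots 3,5 occupied => index 0.
Insert 818: h=3, h2=3, slot 3 occupied => index 6.
Insert 301: h=2, slot 2 empty => index 2.
Table: [517, _, 301, 741, _, 895, 818]

4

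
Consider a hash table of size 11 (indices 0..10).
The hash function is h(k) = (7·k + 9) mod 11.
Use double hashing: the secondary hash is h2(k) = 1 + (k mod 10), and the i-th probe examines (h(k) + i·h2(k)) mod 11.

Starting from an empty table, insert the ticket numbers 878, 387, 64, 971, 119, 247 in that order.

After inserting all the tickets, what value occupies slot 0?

64

Insert 878: h=6, slot 6 empty → index 6.
Insert 387: h=1, slot 1 empty → index 1.
Insert 64: h=6, h2=5, slot 6 occupied → index 0.
Insert 971: h=8, slot 8 empty → index 8.
Insert 119: h=6, h2=10, slot 6 occupied → index 5.
Insert 247: h=0, h2=8, slots 0,8,5 occupied → index 2.
Table: [64, 387, 247, -, -, 119, 878, -, 971, -, -]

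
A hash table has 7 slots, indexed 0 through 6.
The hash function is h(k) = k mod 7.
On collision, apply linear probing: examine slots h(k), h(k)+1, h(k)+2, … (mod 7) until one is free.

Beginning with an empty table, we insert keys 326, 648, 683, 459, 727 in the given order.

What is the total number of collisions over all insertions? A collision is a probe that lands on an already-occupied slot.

326 hashes to 4; slot 4 is free → place at 4.
648 hashes to 4; 4 taken → place at 5.
683 hashes to 4; 4,5 taken → place at 6.
459 hashes to 4; 4,5,6 taken → place at 0.
727 hashes to 6; 6,0 taken → place at 1.
Table: [459, 727, _, _, 326, 648, 683]

8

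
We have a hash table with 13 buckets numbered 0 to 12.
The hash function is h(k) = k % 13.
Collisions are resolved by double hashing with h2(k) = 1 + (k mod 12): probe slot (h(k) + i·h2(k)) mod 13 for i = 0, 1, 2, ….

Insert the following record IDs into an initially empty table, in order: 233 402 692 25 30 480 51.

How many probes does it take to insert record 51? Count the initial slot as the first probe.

3

233: h=12 → slot 12
402: h=12, h2=7, probe 12,6 → slot 6
692: h=3 → slot 3
25: h=12, h2=2, probe 12,1 → slot 1
30: h=4 → slot 4
480: h=12, h2=1, probe 12,0 → slot 0
51: h=12, h2=4, probe 12,3,7 → slot 7
Table: [480, 25, —, 692, 30, —, 402, 51, —, —, —, —, 233]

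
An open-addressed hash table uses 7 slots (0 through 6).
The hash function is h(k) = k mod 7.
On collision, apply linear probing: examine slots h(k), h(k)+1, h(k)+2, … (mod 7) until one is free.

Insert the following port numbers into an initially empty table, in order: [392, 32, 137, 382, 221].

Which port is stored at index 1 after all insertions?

Insert 392: h=0, slot 0 empty → index 0.
Insert 32: h=4, slot 4 empty → index 4.
Insert 137: h=4, slot 4 occupied → index 5.
Insert 382: h=4, slots 4,5 occupied → index 6.
Insert 221: h=4, slots 4,5,6,0 occupied → index 1.
Table: [392, 221, ∅, ∅, 32, 137, 382]

221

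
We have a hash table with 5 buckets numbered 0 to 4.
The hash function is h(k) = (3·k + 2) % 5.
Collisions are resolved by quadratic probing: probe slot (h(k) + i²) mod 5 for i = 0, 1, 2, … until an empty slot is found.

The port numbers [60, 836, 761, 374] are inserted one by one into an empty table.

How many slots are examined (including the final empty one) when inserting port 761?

2

60: h=2 -> slot 2
836: h=0 -> slot 0
761: h=0, probe 0,1 -> slot 1
374: h=4 -> slot 4
Table: [836, 761, 60, ∅, 374]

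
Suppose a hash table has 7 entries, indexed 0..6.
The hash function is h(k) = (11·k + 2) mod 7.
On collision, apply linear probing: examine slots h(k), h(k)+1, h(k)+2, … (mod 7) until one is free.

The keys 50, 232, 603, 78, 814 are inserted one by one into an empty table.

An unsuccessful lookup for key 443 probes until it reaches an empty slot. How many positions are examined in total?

2

Insert 50: h=6, slot 6 empty => index 6.
Insert 232: h=6, slot 6 occupied => index 0.
Insert 603: h=6, slots 6,0 occupied => index 1.
Insert 78: h=6, slots 6,0,1 occupied => index 2.
Insert 814: h=3, slot 3 empty => index 3.
Table: [232, 603, 78, 814, ., ., 50]
Lookup 443: h=3, probe 3,4 → slot 4 empty, not found.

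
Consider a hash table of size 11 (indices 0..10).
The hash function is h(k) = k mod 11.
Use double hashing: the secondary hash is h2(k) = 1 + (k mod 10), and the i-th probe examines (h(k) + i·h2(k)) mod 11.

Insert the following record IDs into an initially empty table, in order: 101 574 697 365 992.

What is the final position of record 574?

101: h=2 → slot 2
574: h=2, h2=5, probe 2,7 → slot 7
697: h=4 → slot 4
365: h=2, h2=6, probe 2,8 → slot 8
992: h=2, h2=3, probe 2,5 → slot 5
Table: [-, -, 101, -, 697, 992, -, 574, 365, -, -]

7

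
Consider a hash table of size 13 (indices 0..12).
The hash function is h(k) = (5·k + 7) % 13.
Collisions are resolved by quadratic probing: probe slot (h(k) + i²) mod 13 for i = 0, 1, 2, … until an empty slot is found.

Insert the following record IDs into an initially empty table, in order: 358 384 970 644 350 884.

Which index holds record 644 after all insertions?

7

Insert 358: h=3, slot 3 empty → index 3.
Insert 384: h=3, slot 3 occupied → index 4.
Insert 970: h=8, slot 8 empty → index 8.
Insert 644: h=3, slots 3,4 occupied → index 7.
Insert 350: h=2, slot 2 empty → index 2.
Insert 884: h=7, slots 7,8 occupied → index 11.
Table: [∅, ∅, 350, 358, 384, ∅, ∅, 644, 970, ∅, ∅, 884, ∅]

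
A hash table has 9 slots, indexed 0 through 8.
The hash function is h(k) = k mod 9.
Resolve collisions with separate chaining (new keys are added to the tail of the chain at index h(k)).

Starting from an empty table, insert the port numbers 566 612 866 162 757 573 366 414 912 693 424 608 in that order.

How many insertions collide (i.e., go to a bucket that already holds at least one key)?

566 → bucket 8
612 → bucket 0
866 → bucket 2
162 → bucket 0 (collision)
757 → bucket 1
573 → bucket 6
366 → bucket 6 (collision)
414 → bucket 0 (collision)
912 → bucket 3
693 → bucket 0 (collision)
424 → bucket 1 (collision)
608 → bucket 5
Final buckets:
0: 612 -> 162 -> 414 -> 693
1: 757 -> 424
2: 866
3: 912
4: -
5: 608
6: 573 -> 366
7: -
8: 566

5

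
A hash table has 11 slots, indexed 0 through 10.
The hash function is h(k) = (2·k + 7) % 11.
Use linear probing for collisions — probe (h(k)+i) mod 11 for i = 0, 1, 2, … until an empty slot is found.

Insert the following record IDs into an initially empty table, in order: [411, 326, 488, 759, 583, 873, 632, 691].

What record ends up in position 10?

411 hashes to 4; slot 4 is free => place at 4.
326 hashes to 10; slot 10 is free => place at 10.
488 hashes to 4; 4 taken => place at 5.
759 hashes to 7; slot 7 is free => place at 7.
583 hashes to 7; 7 taken => place at 8.
873 hashes to 4; 4,5 taken => place at 6.
632 hashes to 6; 6,7,8 taken => place at 9.
691 hashes to 3; slot 3 is free => place at 3.
Table: [_, _, _, 691, 411, 488, 873, 759, 583, 632, 326]

326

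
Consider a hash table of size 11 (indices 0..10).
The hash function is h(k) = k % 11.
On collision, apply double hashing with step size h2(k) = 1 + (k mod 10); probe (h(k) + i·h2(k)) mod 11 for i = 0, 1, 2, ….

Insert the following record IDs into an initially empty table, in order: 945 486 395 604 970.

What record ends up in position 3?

970

Insert 945: h=10, slot 10 empty → index 10.
Insert 486: h=2, slot 2 empty → index 2.
Insert 395: h=10, h2=6, slot 10 occupied → index 5.
Insert 604: h=10, h2=5, slot 10 occupied → index 4.
Insert 970: h=2, h2=1, slot 2 occupied → index 3.
Table: [., ., 486, 970, 604, 395, ., ., ., ., 945]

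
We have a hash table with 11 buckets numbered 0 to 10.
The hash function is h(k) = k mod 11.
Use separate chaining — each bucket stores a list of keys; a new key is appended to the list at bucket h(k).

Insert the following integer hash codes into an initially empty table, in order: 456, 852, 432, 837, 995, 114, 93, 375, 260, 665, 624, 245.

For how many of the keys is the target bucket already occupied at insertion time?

6

456 -> bucket 5
852 -> bucket 5 (collision)
432 -> bucket 3
837 -> bucket 1
995 -> bucket 5 (collision)
114 -> bucket 4
93 -> bucket 5 (collision)
375 -> bucket 1 (collision)
260 -> bucket 7
665 -> bucket 5 (collision)
624 -> bucket 8
245 -> bucket 3 (collision)
Final buckets:
0: -
1: 837 -> 375
2: -
3: 432 -> 245
4: 114
5: 456 -> 852 -> 995 -> 93 -> 665
6: -
7: 260
8: 624
9: -
10: -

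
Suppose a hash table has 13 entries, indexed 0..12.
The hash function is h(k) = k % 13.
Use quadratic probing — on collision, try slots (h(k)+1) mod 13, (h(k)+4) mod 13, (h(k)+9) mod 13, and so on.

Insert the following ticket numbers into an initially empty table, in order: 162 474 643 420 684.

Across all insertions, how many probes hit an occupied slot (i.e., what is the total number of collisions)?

162: h=6 → slot 6
474: h=6, probe 6,7 → slot 7
643: h=6, probe 6,7,10 → slot 10
420: h=4 → slot 4
684: h=8 → slot 8
Table: [∅, ∅, ∅, ∅, 420, ∅, 162, 474, 684, ∅, 643, ∅, ∅]

3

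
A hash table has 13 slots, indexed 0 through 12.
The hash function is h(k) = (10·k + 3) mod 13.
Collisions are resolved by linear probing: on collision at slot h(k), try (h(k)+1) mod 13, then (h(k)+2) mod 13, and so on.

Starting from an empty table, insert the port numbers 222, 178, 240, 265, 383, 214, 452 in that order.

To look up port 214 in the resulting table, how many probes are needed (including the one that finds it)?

6

222 hashes to 0; slot 0 is free → place at 0.
178 hashes to 2; slot 2 is free → place at 2.
240 hashes to 11; slot 11 is free → place at 11.
265 hashes to 1; slot 1 is free → place at 1.
383 hashes to 11; 11 taken → place at 12.
214 hashes to 11; 11,12,0,1,2 taken → place at 3.
452 hashes to 12; 12,0,1,2,3 taken → place at 4.
Table: [222, 265, 178, 214, 452, ., ., ., ., ., ., 240, 383]
Lookup 214: h=11, probe 11,12,0,1,2,3 → found at 3.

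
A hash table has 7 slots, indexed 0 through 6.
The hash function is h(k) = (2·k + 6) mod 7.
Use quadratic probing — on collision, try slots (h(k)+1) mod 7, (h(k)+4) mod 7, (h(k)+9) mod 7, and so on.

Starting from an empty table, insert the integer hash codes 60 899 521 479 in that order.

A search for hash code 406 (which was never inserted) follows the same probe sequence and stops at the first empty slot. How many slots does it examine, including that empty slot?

3

Insert 60: h=0, slot 0 empty → index 0.
Insert 899: h=5, slot 5 empty → index 5.
Insert 521: h=5, slot 5 occupied → index 6.
Insert 479: h=5, slots 5,6 occupied → index 2.
Table: [60, -, 479, -, -, 899, 521]
Lookup 406: h=6, probe 6,0,3 → slot 3 empty, not found.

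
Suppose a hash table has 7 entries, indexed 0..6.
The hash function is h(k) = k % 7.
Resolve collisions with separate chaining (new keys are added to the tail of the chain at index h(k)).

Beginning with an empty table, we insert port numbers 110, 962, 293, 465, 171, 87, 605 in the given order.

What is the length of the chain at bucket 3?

Insert 110: h=5, bucket 5 empty -> new chain.
Insert 962: h=3, bucket 3 empty -> new chain.
Insert 293: h=6, bucket 6 empty -> new chain.
Insert 465: h=3, bucket 3 nonempty -> append to chain.
Insert 171: h=3, bucket 3 nonempty -> append to chain.
Insert 87: h=3, bucket 3 nonempty -> append to chain.
Insert 605: h=3, bucket 3 nonempty -> append to chain.
Final buckets:
0: .
1: .
2: .
3: 962 -> 465 -> 171 -> 87 -> 605
4: .
5: 110
6: 293

5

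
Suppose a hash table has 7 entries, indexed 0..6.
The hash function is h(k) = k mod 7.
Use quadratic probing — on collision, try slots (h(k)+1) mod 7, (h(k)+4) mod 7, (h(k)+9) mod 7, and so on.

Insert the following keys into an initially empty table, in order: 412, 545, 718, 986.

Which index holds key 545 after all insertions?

412 hashes to 6; slot 6 is free => place at 6.
545 hashes to 6; 6 taken => place at 0.
718 hashes to 4; slot 4 is free => place at 4.
986 hashes to 6; 6,0 taken => place at 3.
Table: [545, —, —, 986, 718, —, 412]

0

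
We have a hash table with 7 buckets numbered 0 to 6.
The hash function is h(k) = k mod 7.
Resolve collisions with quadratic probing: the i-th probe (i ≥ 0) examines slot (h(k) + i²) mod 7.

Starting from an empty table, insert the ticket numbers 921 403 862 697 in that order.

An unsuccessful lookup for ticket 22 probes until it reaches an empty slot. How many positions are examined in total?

921: h=4 → slot 4
403: h=4, probe 4,5 → slot 5
862: h=1 → slot 1
697: h=4, probe 4,5,1,6 → slot 6
Table: [∅, 862, ∅, ∅, 921, 403, 697]
Lookup 22: h=1, probe 1,2 → slot 2 empty, not found.

2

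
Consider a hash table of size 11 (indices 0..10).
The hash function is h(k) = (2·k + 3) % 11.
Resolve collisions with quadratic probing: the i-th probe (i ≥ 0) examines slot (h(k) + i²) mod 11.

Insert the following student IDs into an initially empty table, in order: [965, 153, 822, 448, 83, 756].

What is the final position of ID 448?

6

965: h=8 -> slot 8
153: h=1 -> slot 1
822: h=8, probe 8,9 -> slot 9
448: h=8, probe 8,9,1,6 -> slot 6
83: h=4 -> slot 4
756: h=8, probe 8,9,1,6,2 -> slot 2
Table: [_, 153, 756, _, 83, _, 448, _, 965, 822, _]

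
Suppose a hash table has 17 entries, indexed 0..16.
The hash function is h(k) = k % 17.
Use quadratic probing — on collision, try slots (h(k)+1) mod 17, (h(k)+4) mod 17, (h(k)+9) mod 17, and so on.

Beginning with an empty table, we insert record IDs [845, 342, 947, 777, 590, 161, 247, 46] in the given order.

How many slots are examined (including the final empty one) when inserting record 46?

5

845 hashes to 12; slot 12 is free → place at 12.
342 hashes to 2; slot 2 is free → place at 2.
947 hashes to 12; 12 taken → place at 13.
777 hashes to 12; 12,13 taken → place at 16.
590 hashes to 12; 12,13,16 taken → place at 4.
161 hashes to 8; slot 8 is free → place at 8.
247 hashes to 9; slot 9 is free → place at 9.
46 hashes to 12; 12,13,16,4 taken → place at 11.
Table: [∅, ∅, 342, ∅, 590, ∅, ∅, ∅, 161, 247, ∅, 46, 845, 947, ∅, ∅, 777]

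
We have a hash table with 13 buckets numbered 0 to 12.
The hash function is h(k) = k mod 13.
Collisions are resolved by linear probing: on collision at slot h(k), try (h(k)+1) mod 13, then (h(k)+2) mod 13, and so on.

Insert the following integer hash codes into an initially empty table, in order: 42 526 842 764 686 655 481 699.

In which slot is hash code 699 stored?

1

42: h=3 -> slot 3
526: h=6 -> slot 6
842: h=10 -> slot 10
764: h=10, probe 10,11 -> slot 11
686: h=10, probe 10,11,12 -> slot 12
655: h=5 -> slot 5
481: h=0 -> slot 0
699: h=10, probe 10,11,12,0,1 -> slot 1
Table: [481, 699, ∅, 42, ∅, 655, 526, ∅, ∅, ∅, 842, 764, 686]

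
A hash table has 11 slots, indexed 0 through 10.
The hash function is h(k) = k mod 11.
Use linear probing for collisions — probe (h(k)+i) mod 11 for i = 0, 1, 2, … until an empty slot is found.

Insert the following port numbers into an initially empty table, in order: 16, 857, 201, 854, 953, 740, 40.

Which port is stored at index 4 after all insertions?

740

Insert 16: h=5, slot 5 empty -> index 5.
Insert 857: h=10, slot 10 empty -> index 10.
Insert 201: h=3, slot 3 empty -> index 3.
Insert 854: h=7, slot 7 empty -> index 7.
Insert 953: h=7, slot 7 occupied -> index 8.
Insert 740: h=3, slot 3 occupied -> index 4.
Insert 40: h=7, slots 7,8 occupied -> index 9.
Table: [∅, ∅, ∅, 201, 740, 16, ∅, 854, 953, 40, 857]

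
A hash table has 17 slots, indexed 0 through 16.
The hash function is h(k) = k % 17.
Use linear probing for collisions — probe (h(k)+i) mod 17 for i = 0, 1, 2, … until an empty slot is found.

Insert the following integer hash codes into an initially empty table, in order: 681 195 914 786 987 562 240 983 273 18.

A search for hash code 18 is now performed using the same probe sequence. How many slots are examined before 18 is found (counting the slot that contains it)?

7

681: h=1 → slot 1
195: h=8 → slot 8
914: h=13 → slot 13
786: h=4 → slot 4
987: h=1, probe 1,2 → slot 2
562: h=1, probe 1,2,3 → slot 3
240: h=2, probe 2,3,4,5 → slot 5
983: h=14 → slot 14
273: h=1, probe 1,2,3,4,5,6 → slot 6
18: h=1, probe 1,2,3,4,5,6,7 → slot 7
Table: [∅, 681, 987, 562, 786, 240, 273, 18, 195, ∅, ∅, ∅, ∅, 914, 983, ∅, ∅]
Lookup 18: h=1, probe 1,2,3,4,5,6,7 → found at 7.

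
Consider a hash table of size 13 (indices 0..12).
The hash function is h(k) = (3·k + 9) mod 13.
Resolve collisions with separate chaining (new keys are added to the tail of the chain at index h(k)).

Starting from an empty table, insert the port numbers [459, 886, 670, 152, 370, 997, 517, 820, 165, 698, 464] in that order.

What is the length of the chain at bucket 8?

1

Insert 459: h=8, bucket 8 empty -> new chain.
Insert 886: h=2, bucket 2 empty -> new chain.
Insert 670: h=4, bucket 4 empty -> new chain.
Insert 152: h=10, bucket 10 empty -> new chain.
Insert 370: h=1, bucket 1 empty -> new chain.
Insert 997: h=10, bucket 10 nonempty -> append to chain.
Insert 517: h=0, bucket 0 empty -> new chain.
Insert 820: h=12, bucket 12 empty -> new chain.
Insert 165: h=10, bucket 10 nonempty -> append to chain.
Insert 698: h=10, bucket 10 nonempty -> append to chain.
Insert 464: h=10, bucket 10 nonempty -> append to chain.
Final buckets:
0: 517
1: 370
2: 886
3: -
4: 670
5: -
6: -
7: -
8: 459
9: -
10: 152 -> 997 -> 165 -> 698 -> 464
11: -
12: 820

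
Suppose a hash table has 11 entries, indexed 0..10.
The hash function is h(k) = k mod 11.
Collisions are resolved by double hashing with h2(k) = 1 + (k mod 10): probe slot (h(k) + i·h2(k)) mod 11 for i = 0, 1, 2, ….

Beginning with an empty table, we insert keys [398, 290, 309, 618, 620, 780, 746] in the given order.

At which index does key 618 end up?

Insert 398: h=2, slot 2 empty -> index 2.
Insert 290: h=4, slot 4 empty -> index 4.
Insert 309: h=1, slot 1 empty -> index 1.
Insert 618: h=2, h2=9, slot 2 occupied -> index 0.
Insert 620: h=4, h2=1, slot 4 occupied -> index 5.
Insert 780: h=10, slot 10 empty -> index 10.
Insert 746: h=9, slot 9 empty -> index 9.
Table: [618, 309, 398, ., 290, 620, ., ., ., 746, 780]

0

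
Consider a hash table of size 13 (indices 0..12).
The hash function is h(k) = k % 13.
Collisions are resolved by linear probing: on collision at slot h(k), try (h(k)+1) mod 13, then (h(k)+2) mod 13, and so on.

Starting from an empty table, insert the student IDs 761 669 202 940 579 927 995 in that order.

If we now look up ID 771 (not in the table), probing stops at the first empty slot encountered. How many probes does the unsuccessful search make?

761 hashes to 7; slot 7 is free → place at 7.
669 hashes to 6; slot 6 is free → place at 6.
202 hashes to 7; 7 taken → place at 8.
940 hashes to 4; slot 4 is free → place at 4.
579 hashes to 7; 7,8 taken → place at 9.
927 hashes to 4; 4 taken → place at 5.
995 hashes to 7; 7,8,9 taken → place at 10.
Table: [∅, ∅, ∅, ∅, 940, 927, 669, 761, 202, 579, 995, ∅, ∅]
Lookup 771: h=4, probe 4,5,6,7,8,9,10,11 → slot 11 empty, not found.

8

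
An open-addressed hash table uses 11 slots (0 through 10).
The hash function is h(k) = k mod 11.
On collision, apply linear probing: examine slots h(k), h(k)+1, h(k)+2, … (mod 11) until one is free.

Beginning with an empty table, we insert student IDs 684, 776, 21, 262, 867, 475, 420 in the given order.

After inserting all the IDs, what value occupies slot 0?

Insert 684: h=2, slot 2 empty -> index 2.
Insert 776: h=6, slot 6 empty -> index 6.
Insert 21: h=10, slot 10 empty -> index 10.
Insert 262: h=9, slot 9 empty -> index 9.
Insert 867: h=9, slots 9,10 occupied -> index 0.
Insert 475: h=2, slot 2 occupied -> index 3.
Insert 420: h=2, slots 2,3 occupied -> index 4.
Table: [867, —, 684, 475, 420, —, 776, —, —, 262, 21]

867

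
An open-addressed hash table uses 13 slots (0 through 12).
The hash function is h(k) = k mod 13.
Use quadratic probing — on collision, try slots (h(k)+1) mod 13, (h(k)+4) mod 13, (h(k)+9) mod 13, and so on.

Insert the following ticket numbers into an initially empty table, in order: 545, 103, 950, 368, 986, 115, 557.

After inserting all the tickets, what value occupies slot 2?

115

Insert 545: h=12, slot 12 empty → index 12.
Insert 103: h=12, slot 12 occupied → index 0.
Insert 950: h=1, slot 1 empty → index 1.
Insert 368: h=4, slot 4 empty → index 4.
Insert 986: h=11, slot 11 empty → index 11.
Insert 115: h=11, slots 11,12 occupied → index 2.
Insert 557: h=11, slots 11,12,2 occupied → index 7.
Table: [103, 950, 115, —, 368, —, —, 557, —, —, —, 986, 545]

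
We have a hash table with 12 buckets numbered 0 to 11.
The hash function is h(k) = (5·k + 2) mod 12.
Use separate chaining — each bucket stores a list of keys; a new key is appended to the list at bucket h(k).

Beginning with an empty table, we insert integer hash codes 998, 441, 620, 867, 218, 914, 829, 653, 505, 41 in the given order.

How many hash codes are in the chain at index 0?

3

998 → bucket 0
441 → bucket 11
620 → bucket 6
867 → bucket 5
218 → bucket 0 (collision)
914 → bucket 0 (collision)
829 → bucket 7
653 → bucket 3
505 → bucket 7 (collision)
41 → bucket 3 (collision)
Final buckets:
0: 998 -> 218 -> 914
1: _
2: _
3: 653 -> 41
4: _
5: 867
6: 620
7: 829 -> 505
8: _
9: _
10: _
11: 441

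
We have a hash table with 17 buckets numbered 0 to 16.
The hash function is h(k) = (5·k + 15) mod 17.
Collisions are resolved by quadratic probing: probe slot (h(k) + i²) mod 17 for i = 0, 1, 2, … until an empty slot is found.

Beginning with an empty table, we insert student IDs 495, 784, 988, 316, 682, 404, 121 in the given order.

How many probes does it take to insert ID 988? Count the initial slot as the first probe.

3

495: h=8 → slot 8
784: h=8, probe 8,9 → slot 9
988: h=8, probe 8,9,12 → slot 12
316: h=14 → slot 14
682: h=8, probe 8,9,12,0 → slot 0
404: h=12, probe 12,13 → slot 13
121: h=8, probe 8,9,12,0,7 → slot 7
Table: [682, ∅, ∅, ∅, ∅, ∅, ∅, 121, 495, 784, ∅, ∅, 988, 404, 316, ∅, ∅]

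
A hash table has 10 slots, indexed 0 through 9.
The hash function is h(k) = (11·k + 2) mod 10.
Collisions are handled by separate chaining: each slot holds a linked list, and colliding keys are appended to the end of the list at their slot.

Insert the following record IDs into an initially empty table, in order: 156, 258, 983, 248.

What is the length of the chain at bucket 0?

156 -> bucket 8
258 -> bucket 0
983 -> bucket 5
248 -> bucket 0 (collision)
Final buckets:
0: 258 -> 248
1: .
2: .
3: .
4: .
5: 983
6: .
7: .
8: 156
9: .

2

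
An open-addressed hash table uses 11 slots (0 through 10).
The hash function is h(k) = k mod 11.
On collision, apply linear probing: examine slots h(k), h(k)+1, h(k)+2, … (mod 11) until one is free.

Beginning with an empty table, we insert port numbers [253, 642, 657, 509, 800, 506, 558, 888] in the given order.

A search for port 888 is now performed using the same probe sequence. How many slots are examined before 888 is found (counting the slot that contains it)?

253: h=0 → slot 0
642: h=4 → slot 4
657: h=8 → slot 8
509: h=3 → slot 3
800: h=8, probe 8,9 → slot 9
506: h=0, probe 0,1 → slot 1
558: h=8, probe 8,9,10 → slot 10
888: h=8, probe 8,9,10,0,1,2 → slot 2
Table: [253, 506, 888, 509, 642, —, —, —, 657, 800, 558]
Lookup 888: h=8, probe 8,9,10,0,1,2 → found at 2.

6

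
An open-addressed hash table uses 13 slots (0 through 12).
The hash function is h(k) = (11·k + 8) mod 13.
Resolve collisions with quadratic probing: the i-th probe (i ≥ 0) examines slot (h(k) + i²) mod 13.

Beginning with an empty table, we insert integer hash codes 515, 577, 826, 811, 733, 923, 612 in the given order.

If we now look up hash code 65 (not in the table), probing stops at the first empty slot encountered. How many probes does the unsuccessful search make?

Insert 515: h=5, slot 5 empty -> index 5.
Insert 577: h=11, slot 11 empty -> index 11.
Insert 826: h=7, slot 7 empty -> index 7.
Insert 811: h=11, slot 11 occupied -> index 12.
Insert 733: h=11, slots 11,12 occupied -> index 2.
Insert 923: h=8, slot 8 empty -> index 8.
Insert 612: h=6, slot 6 empty -> index 6.
Table: [., ., 733, ., ., 515, 612, 826, 923, ., ., 577, 811]
Lookup 65: h=8, probe 8,9 → slot 9 empty, not found.

2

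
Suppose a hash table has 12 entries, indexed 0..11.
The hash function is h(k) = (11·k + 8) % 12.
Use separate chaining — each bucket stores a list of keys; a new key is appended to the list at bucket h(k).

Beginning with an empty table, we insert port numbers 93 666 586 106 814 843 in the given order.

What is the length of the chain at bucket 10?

Insert 93: h=11, bucket 11 empty → new chain.
Insert 666: h=2, bucket 2 empty → new chain.
Insert 586: h=10, bucket 10 empty → new chain.
Insert 106: h=10, bucket 10 nonempty → append to chain.
Insert 814: h=10, bucket 10 nonempty → append to chain.
Insert 843: h=5, bucket 5 empty → new chain.
Final buckets:
0: _
1: _
2: 666
3: _
4: _
5: 843
6: _
7: _
8: _
9: _
10: 586 -> 106 -> 814
11: 93

3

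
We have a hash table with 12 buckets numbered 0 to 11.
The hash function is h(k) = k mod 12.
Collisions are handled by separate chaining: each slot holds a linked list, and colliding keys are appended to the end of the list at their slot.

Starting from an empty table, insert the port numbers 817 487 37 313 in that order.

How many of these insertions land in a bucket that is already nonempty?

2

Insert 817: h=1, bucket 1 empty → new chain.
Insert 487: h=7, bucket 7 empty → new chain.
Insert 37: h=1, bucket 1 nonempty → append to chain.
Insert 313: h=1, bucket 1 nonempty → append to chain.
Final buckets:
0: —
1: 817 -> 37 -> 313
2: —
3: —
4: —
5: —
6: —
7: 487
8: —
9: —
10: —
11: —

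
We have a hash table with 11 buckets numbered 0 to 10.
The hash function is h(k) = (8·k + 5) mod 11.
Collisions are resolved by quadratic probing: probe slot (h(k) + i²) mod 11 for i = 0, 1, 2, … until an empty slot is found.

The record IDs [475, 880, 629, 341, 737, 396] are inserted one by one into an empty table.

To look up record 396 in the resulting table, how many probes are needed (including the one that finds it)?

4

475: h=10 → slot 10
880: h=5 → slot 5
629: h=10, probe 10,0 → slot 0
341: h=5, probe 5,6 → slot 6
737: h=5, probe 5,6,9 → slot 9
396: h=5, probe 5,6,9,3 → slot 3
Table: [629, ., ., 396, ., 880, 341, ., ., 737, 475]
Lookup 396: h=5, probe 5,6,9,3 → found at 3.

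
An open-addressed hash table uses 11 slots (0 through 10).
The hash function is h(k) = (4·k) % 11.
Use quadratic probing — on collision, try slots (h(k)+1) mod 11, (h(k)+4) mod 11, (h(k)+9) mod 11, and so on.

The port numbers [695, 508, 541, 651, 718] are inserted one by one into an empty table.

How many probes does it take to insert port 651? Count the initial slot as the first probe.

4

695 hashes to 8; slot 8 is free -> place at 8.
508 hashes to 8; 8 taken -> place at 9.
541 hashes to 8; 8,9 taken -> place at 1.
651 hashes to 8; 8,9,1 taken -> place at 6.
718 hashes to 1; 1 taken -> place at 2.
Table: [—, 541, 718, —, —, —, 651, —, 695, 508, —]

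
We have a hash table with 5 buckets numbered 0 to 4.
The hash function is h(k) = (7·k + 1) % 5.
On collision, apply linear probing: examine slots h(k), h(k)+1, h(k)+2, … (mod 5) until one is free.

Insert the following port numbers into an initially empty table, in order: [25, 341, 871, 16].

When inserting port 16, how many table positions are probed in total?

3

25 hashes to 1; slot 1 is free -> place at 1.
341 hashes to 3; slot 3 is free -> place at 3.
871 hashes to 3; 3 taken -> place at 4.
16 hashes to 3; 3,4 taken -> place at 0.
Table: [16, 25, ., 341, 871]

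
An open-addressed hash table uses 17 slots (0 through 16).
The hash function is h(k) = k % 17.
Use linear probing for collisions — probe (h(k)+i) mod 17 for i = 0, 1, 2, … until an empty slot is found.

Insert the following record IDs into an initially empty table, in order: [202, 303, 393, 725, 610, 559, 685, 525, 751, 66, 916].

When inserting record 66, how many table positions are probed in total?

202 hashes to 15; slot 15 is free => place at 15.
303 hashes to 14; slot 14 is free => place at 14.
393 hashes to 2; slot 2 is free => place at 2.
725 hashes to 11; slot 11 is free => place at 11.
610 hashes to 15; 15 taken => place at 16.
559 hashes to 15; 15,16 taken => place at 0.
685 hashes to 5; slot 5 is free => place at 5.
525 hashes to 15; 15,16,0 taken => place at 1.
751 hashes to 3; slot 3 is free => place at 3.
66 hashes to 15; 15,16,0,1,2,3 taken => place at 4.
916 hashes to 15; 15,16,0,1,2,3,4,5 taken => place at 6.
Table: [559, 525, 393, 751, 66, 685, 916, ., ., ., ., 725, ., ., 303, 202, 610]

7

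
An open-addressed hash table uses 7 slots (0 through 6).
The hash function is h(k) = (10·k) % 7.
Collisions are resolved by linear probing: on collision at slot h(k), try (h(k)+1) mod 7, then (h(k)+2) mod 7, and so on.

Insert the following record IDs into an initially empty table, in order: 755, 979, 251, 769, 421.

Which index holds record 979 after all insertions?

5

755 hashes to 4; slot 4 is free → place at 4.
979 hashes to 4; 4 taken → place at 5.
251 hashes to 4; 4,5 taken → place at 6.
769 hashes to 4; 4,5,6 taken → place at 0.
421 hashes to 3; slot 3 is free → place at 3.
Table: [769, ., ., 421, 755, 979, 251]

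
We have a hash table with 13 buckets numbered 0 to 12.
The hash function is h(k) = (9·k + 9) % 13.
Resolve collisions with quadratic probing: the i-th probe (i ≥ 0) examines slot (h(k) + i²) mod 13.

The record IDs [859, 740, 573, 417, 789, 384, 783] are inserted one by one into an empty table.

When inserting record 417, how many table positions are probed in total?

3

859: h=5 => slot 5
740: h=0 => slot 0
573: h=5, probe 5,6 => slot 6
417: h=5, probe 5,6,9 => slot 9
789: h=12 => slot 12
384: h=7 => slot 7
783: h=10 => slot 10
Table: [740, _, _, _, _, 859, 573, 384, _, 417, 783, _, 789]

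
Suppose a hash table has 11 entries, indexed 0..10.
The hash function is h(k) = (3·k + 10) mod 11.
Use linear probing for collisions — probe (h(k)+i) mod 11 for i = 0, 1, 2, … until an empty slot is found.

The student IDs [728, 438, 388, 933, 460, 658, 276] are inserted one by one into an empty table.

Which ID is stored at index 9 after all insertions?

Insert 728: h=5, slot 5 empty => index 5.
Insert 438: h=4, slot 4 empty => index 4.
Insert 388: h=8, slot 8 empty => index 8.
Insert 933: h=4, slots 4,5 occupied => index 6.
Insert 460: h=4, slots 4,5,6 occupied => index 7.
Insert 658: h=4, slots 4,5,6,7,8 occupied => index 9.
Insert 276: h=2, slot 2 empty => index 2.
Table: [-, -, 276, -, 438, 728, 933, 460, 388, 658, -]

658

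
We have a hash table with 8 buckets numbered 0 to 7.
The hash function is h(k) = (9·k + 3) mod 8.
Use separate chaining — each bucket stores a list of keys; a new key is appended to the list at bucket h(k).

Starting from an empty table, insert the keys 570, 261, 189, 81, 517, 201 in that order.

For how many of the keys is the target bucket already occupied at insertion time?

Insert 570: h=5, bucket 5 empty -> new chain.
Insert 261: h=0, bucket 0 empty -> new chain.
Insert 189: h=0, bucket 0 nonempty -> append to chain.
Insert 81: h=4, bucket 4 empty -> new chain.
Insert 517: h=0, bucket 0 nonempty -> append to chain.
Insert 201: h=4, bucket 4 nonempty -> append to chain.
Final buckets:
0: 261 -> 189 -> 517
1: ∅
2: ∅
3: ∅
4: 81 -> 201
5: 570
6: ∅
7: ∅

3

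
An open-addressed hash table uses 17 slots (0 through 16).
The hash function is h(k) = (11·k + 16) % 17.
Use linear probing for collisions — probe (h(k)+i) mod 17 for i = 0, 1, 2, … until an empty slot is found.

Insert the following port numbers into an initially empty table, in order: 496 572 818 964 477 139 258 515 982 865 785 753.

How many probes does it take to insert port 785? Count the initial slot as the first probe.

496 hashes to 15; slot 15 is free -> place at 15.
572 hashes to 1; slot 1 is free -> place at 1.
818 hashes to 4; slot 4 is free -> place at 4.
964 hashes to 12; slot 12 is free -> place at 12.
477 hashes to 10; slot 10 is free -> place at 10.
139 hashes to 15; 15 taken -> place at 16.
258 hashes to 15; 15,16 taken -> place at 0.
515 hashes to 3; slot 3 is free -> place at 3.
982 hashes to 6; slot 6 is free -> place at 6.
865 hashes to 11; slot 11 is free -> place at 11.
785 hashes to 15; 15,16,0,1 taken -> place at 2.
753 hashes to 3; 3,4 taken -> place at 5.
Table: [258, 572, 785, 515, 818, 753, 982, _, _, _, 477, 865, 964, _, _, 496, 139]

5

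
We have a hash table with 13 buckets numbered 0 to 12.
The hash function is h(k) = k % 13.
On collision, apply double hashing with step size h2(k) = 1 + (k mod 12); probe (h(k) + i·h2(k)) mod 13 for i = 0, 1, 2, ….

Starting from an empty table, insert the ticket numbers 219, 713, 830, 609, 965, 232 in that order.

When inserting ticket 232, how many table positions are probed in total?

219 hashes to 11; slot 11 is free -> place at 11.
713 hashes to 11, h2=6; 11 taken -> place at 4.
830 hashes to 11, h2=3; 11 taken -> place at 1.
609 hashes to 11, h2=10; 11 taken -> place at 8.
965 hashes to 3; slot 3 is free -> place at 3.
232 hashes to 11, h2=5; 11,3,8 taken -> place at 0.
Table: [232, 830, ∅, 965, 713, ∅, ∅, ∅, 609, ∅, ∅, 219, ∅]

4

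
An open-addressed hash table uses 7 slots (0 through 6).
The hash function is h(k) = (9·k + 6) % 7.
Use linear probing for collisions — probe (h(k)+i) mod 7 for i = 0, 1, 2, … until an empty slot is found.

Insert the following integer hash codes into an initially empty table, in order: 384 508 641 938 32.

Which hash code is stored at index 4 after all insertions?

384

Insert 384: h=4, slot 4 empty -> index 4.
Insert 508: h=0, slot 0 empty -> index 0.
Insert 641: h=0, slot 0 occupied -> index 1.
Insert 938: h=6, slot 6 empty -> index 6.
Insert 32: h=0, slots 0,1 occupied -> index 2.
Table: [508, 641, 32, _, 384, _, 938]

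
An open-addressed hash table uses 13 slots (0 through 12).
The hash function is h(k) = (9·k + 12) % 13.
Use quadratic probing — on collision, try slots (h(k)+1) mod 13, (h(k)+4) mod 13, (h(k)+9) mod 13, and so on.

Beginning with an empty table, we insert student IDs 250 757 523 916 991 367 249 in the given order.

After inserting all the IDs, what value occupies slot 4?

523

250: h=0 -> slot 0
757: h=0, probe 0,1 -> slot 1
523: h=0, probe 0,1,4 -> slot 4
916: h=1, probe 1,2 -> slot 2
991: h=0, probe 0,1,4,9 -> slot 9
367: h=0, probe 0,1,4,9,3 -> slot 3
249: h=4, probe 4,5 -> slot 5
Table: [250, 757, 916, 367, 523, 249, —, —, —, 991, —, —, —]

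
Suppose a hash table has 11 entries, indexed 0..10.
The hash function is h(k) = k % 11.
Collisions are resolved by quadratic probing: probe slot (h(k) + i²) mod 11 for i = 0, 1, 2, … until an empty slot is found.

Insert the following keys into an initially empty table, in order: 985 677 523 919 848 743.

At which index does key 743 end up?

0

985 hashes to 6; slot 6 is free → place at 6.
677 hashes to 6; 6 taken → place at 7.
523 hashes to 6; 6,7 taken → place at 10.
919 hashes to 6; 6,7,10 taken → place at 4.
848 hashes to 1; slot 1 is free → place at 1.
743 hashes to 6; 6,7,10,4 taken → place at 0.
Table: [743, 848, _, _, 919, _, 985, 677, _, _, 523]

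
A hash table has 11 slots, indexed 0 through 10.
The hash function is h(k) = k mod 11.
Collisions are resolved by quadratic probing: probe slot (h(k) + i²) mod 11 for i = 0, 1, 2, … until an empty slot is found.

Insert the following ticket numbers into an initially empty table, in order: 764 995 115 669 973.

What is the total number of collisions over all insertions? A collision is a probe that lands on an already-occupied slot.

7

764 hashes to 5; slot 5 is free → place at 5.
995 hashes to 5; 5 taken → place at 6.
115 hashes to 5; 5,6 taken → place at 9.
669 hashes to 9; 9 taken → place at 10.
973 hashes to 5; 5,6,9 taken → place at 3.
Table: [., ., ., 973, ., 764, 995, ., ., 115, 669]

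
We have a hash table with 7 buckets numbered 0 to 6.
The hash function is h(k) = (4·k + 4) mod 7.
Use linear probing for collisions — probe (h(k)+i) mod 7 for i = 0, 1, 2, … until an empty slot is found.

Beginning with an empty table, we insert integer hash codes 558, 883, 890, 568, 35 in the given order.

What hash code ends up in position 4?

558: h=3 -> slot 3
883: h=1 -> slot 1
890: h=1, probe 1,2 -> slot 2
568: h=1, probe 1,2,3,4 -> slot 4
35: h=4, probe 4,5 -> slot 5
Table: [., 883, 890, 558, 568, 35, .]

568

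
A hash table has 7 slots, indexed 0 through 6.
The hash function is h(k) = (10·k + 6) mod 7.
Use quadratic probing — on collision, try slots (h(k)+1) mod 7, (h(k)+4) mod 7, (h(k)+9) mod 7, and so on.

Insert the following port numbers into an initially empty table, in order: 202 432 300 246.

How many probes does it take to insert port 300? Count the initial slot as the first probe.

Insert 202: h=3, slot 3 empty → index 3.
Insert 432: h=0, slot 0 empty → index 0.
Insert 300: h=3, slot 3 occupied → index 4.
Insert 246: h=2, slot 2 empty → index 2.
Table: [432, ∅, 246, 202, 300, ∅, ∅]

2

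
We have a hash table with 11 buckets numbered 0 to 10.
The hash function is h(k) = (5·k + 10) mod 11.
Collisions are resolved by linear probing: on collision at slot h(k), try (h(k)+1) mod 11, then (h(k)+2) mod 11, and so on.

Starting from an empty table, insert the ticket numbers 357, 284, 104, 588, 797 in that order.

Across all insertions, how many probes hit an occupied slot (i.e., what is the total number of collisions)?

357: h=2 => slot 2
284: h=0 => slot 0
104: h=2, probe 2,3 => slot 3
588: h=2, probe 2,3,4 => slot 4
797: h=2, probe 2,3,4,5 => slot 5
Table: [284, —, 357, 104, 588, 797, —, —, —, —, —]

6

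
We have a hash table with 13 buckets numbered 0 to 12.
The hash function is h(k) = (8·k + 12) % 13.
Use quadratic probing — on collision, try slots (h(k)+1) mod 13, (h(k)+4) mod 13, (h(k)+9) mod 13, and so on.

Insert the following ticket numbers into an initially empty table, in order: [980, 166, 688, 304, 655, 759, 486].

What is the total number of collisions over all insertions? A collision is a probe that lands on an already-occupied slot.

18

Insert 980: h=0, slot 0 empty → index 0.
Insert 166: h=1, slot 1 empty → index 1.
Insert 688: h=4, slot 4 empty → index 4.
Insert 304: h=0, slots 0,1,4 occupied → index 9.
Insert 655: h=0, slots 0,1,4,9 occupied → index 3.
Insert 759: h=0, slots 0,1,4,9,3 occupied → index 12.
Insert 486: h=0, slots 0,1,4,9,3,12 occupied → index 10.
Table: [980, 166, ., 655, 688, ., ., ., ., 304, 486, ., 759]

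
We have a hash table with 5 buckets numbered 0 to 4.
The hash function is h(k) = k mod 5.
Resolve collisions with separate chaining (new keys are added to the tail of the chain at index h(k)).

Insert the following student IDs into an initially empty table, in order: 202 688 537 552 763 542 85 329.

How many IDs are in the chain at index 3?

Insert 202: h=2, bucket 2 empty -> new chain.
Insert 688: h=3, bucket 3 empty -> new chain.
Insert 537: h=2, bucket 2 nonempty -> append to chain.
Insert 552: h=2, bucket 2 nonempty -> append to chain.
Insert 763: h=3, bucket 3 nonempty -> append to chain.
Insert 542: h=2, bucket 2 nonempty -> append to chain.
Insert 85: h=0, bucket 0 empty -> new chain.
Insert 329: h=4, bucket 4 empty -> new chain.
Final buckets:
0: 85
1: -
2: 202 -> 537 -> 552 -> 542
3: 688 -> 763
4: 329

2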